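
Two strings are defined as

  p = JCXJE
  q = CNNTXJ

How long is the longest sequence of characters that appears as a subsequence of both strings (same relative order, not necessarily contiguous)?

3

Let dp[i][j] be the LCS length of the first i characters of p and the first j characters of q. dp[i][j] = dp[i-1][j-1]+1 when the i-th and j-th characters match, else max(dp[i-1][j], dp[i][j-1]).
    ·  C  N  N  T  X  J
 ·  0  0  0  0  0  0  0
 J  0  0  0  0  0  0  1
 C  0  1  1  1  1  1  1
 X  0  1  1  1  1  2  2
 J  0  1  1  1  1  2  3
 E  0  1  1  1  1  2  3
dp[5][6] = 3. One LCS (by backtracking along matches): CXJ.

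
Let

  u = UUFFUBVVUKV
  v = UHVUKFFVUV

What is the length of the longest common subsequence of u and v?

7

Match U [1,1]; then U [2,4]; then F [3,6]; then F [4,7]; then V [8,8]; then U [9,9]; then V [11,10] — 7 characters in the same relative order in both. Since dp[11][10] = 7, nothing longer is possible.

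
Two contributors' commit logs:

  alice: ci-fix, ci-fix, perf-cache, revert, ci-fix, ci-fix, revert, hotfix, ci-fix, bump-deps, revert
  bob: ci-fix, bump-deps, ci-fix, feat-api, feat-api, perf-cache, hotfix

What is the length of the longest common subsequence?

Match ci-fix at alice[1]=bob[1], ci-fix at alice[2]=bob[3], perf-cache at alice[3]=bob[6], hotfix at alice[8]=bob[7] — 4 commits in the same relative order in both. The LCS DP gives dp[11][7] = 4, so this is optimal.

4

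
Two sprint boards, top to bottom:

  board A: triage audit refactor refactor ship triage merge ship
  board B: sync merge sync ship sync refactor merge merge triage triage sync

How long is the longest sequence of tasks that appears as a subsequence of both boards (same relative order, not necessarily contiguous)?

2

Taking triage at board A[1]=board B[9], then triage at board A[6]=board B[10] gives a common subsequence of length 2. Since dp[8][11] = 2, nothing longer is possible.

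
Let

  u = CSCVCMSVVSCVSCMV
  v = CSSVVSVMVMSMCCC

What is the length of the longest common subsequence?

Pick C [1,1]; then S [2,3]; then V [4,5]; then S [7,6]; then V [8,7]; then V [9,9]; then S [10,11]; then C [11,14]; then C [14,15]; all 9 characters appear in both, in order. dp[16][15] = 9 confirms this is the maximum.

9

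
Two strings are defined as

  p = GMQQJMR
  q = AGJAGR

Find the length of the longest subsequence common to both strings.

Taking G at p[1]=q[2]; then J at p[5]=q[3]; then R at p[7]=q[6] gives a common subsequence of length 3. dp[7][6] = 3 confirms this is the maximum.

3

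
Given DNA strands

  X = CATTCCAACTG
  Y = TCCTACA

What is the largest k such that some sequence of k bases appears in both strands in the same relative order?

Let dp[i][j] be the LCS length of the first i bases of X and the first j bases of Y. dp[i][j] = dp[i-1][j-1]+1 when the i-th and j-th bases match, else max(dp[i-1][j], dp[i][j-1]).
    ·  T  C  C  T  A  C  A
 ·  0  0  0  0  0  0  0  0
 C  0  0  1  1  1  1  1  1
 A  0  0  1  1  1  2  2  2
 T  0  1  1  1  2  2  2  2
 T  0  1  1  1  2  2  2  2
 C  0  1  2  2  2  2  3  3
 C  0  1  2  3  3  3  3  3
 A  0  1  2  3  3  4  4  4
 A  0  1  2  3  3  4  4  5
 C  0  1  2  3  3  4  5  5
 T  0  1  2  3  4  4  5  5
 G  0  1  2  3  4  4  5  5
dp[11][7] = 5. One LCS (by backtracking along matches): TCCAA.

5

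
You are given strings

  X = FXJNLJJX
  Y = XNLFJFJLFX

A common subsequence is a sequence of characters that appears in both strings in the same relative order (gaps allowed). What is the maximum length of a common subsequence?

Match X (X #2, Y #1) → N (X #4, Y #2) → L (X #5, Y #3) → J (X #6, Y #5) → J (X #7, Y #7) → X (X #8, Y #10) — 6 characters in the same relative order in both. Since dp[8][10] = 6, nothing longer is possible.

6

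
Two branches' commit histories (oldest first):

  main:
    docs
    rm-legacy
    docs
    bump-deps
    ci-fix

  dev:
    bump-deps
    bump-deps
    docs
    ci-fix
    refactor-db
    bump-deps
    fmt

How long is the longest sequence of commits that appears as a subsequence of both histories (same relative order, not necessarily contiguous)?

2

Taking docs [1,3] → bump-deps [4,6] gives a common subsequence of length 2. dp[5][7] = 2 confirms this is the maximum.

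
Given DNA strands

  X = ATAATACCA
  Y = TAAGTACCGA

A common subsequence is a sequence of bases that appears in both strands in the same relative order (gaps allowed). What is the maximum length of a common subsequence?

8

Let dp[i][j] be the LCS length of the first i bases of X and the first j bases of Y. dp[i][j] = dp[i-1][j-1]+1 when the i-th and j-th bases match, else max(dp[i-1][j], dp[i][j-1]).
    ·  T  A  A  G  T  A  C  C  G  A
 ·  0  0  0  0  0  0  0  0  0  0  0
 A  0  0  1  1  1  1  1  1  1  1  1
 T  0  1  1  1  1  2  2  2  2  2  2
 A  0  1  2  2  2  2  3  3  3  3  3
 A  0  1  2  3  3  3  3  3  3  3  4
 T  0  1  2  3  3  4  4  4  4  4  4
 A  0  1  2  3  3  4  5  5  5  5  5
 C  0  1  2  3  3  4  5  6  6  6  6
 C  0  1  2  3  3  4  5  6  7  7  7
 A  0  1  2  3  3  4  5  6  7  7  8
dp[9][10] = 8. One LCS (by backtracking along matches): TAATACCA.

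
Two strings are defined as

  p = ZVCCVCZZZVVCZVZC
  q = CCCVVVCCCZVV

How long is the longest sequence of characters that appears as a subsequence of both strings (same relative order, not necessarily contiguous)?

8

One common subsequence of length 8: C [3,2]; then C [4,3]; then V [5,4]; then V [10,5]; then V [11,6]; then C [12,9]; then Z [13,10]; then V [14,12]. Since dp[16][12] = 8, nothing longer is possible.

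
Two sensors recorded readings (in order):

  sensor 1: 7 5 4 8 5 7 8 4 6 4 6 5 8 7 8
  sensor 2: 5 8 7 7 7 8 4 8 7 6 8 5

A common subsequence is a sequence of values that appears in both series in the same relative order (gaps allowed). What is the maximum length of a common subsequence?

8

Pick 5 [2,1]; then 8 [4,2]; then 7 [6,5]; then 8 [7,6]; then 4 [10,7]; then 8 [13,8]; then 7 [14,9]; then 8 [15,11]; all 8 values appear in both, in order, and the DP table's final entry dp[15][12] is also 8, so no common subsequence is longer.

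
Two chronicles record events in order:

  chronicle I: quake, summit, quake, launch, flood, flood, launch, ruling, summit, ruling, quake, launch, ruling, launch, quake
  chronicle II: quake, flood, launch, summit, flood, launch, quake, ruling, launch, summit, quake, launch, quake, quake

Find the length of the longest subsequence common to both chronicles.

Match quake [1,1] → summit [2,4] → flood [6,5] → launch [7,6] → ruling [8,8] → summit [9,10] → quake [11,11] → launch [12,12] → quake [15,14] — 9 events in the same relative order in both. dp[15][14] = 9 confirms this is the maximum.

9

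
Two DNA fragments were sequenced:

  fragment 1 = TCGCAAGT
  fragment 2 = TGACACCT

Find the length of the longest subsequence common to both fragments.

5

Match T (fragment 1 #1, fragment 2 #1), G (fragment 1 #3, fragment 2 #2), C (fragment 1 #4, fragment 2 #4), A (fragment 1 #5, fragment 2 #5), T (fragment 1 #8, fragment 2 #8) — 5 bases in the same relative order in both. Since dp[8][8] = 5, nothing longer is possible.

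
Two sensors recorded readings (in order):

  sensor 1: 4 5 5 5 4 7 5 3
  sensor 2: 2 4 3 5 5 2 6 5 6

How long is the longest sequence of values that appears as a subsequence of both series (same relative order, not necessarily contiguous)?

Let dp[i][j] be the LCS length of the first i values of sensor 1 and the first j values of sensor 2. dp[i][j] = dp[i-1][j-1]+1 when the i-th and j-th values match, else max(dp[i-1][j], dp[i][j-1]).
    ·  2  4  3  5  5  2  6  5  6
 ·  0  0  0  0  0  0  0  0  0  0
 4  0  0  1  1  1  1  1  1  1  1
 5  0  0  1  1  2  2  2  2  2  2
 5  0  0  1  1  2  3  3  3  3  3
 5  0  0  1  1  2  3  3  3  4  4
 4  0  0  1  1  2  3  3  3  4  4
 7  0  0  1  1  2  3  3  3  4  4
 5  0  0  1  1  2  3  3  3  4  4
 3  0  0  1  2  2  3  3  3  4  4
dp[8][9] = 4. One LCS (by backtracking along matches): 4, 5, 5, 5.

4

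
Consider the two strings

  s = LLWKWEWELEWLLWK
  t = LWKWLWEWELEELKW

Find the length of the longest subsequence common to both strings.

Taking L (s #2, t #1); then W (s #3, t #2); then K (s #4, t #3); then W (s #5, t #6); then E (s #6, t #7); then W (s #7, t #8); then E (s #8, t #9); then L (s #9, t #10); then E (s #10, t #12); then L (s #12, t #13); then W (s #14, t #15) gives a common subsequence of length 11. dp[15][15] = 11 confirms this is the maximum.

11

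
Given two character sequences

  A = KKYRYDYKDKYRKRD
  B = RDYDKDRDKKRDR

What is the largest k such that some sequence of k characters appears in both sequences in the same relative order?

9

Taking R (A #4, B #1), Y (A #5, B #3), D (A #6, B #4), K (A #8, B #5), D (A #9, B #8), K (A #10, B #9), K (A #13, B #10), R (A #14, B #11), D (A #15, B #12) gives a common subsequence of length 9. Since dp[15][13] = 9, nothing longer is possible.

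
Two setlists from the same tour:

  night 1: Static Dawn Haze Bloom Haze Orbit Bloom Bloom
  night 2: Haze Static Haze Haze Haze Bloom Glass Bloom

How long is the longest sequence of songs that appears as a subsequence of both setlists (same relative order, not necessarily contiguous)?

Taking Static (night 1 #1, night 2 #2), Haze (night 1 #3, night 2 #4), Haze (night 1 #5, night 2 #5), Bloom (night 1 #7, night 2 #6), Bloom (night 1 #8, night 2 #8) gives a common subsequence of length 5. dp[8][8] = 5 confirms this is the maximum.

5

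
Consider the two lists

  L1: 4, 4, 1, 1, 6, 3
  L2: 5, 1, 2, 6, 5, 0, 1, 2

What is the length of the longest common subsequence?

2

Pick 1 [3,2] → 1 [4,7]; all 2 values appear in both, in order. The LCS DP gives dp[6][8] = 2, so this is optimal.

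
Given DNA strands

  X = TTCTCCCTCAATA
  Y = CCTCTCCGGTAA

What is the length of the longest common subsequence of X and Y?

8

Pick T [2,3]; then C [3,4]; then T [4,5]; then C [5,6]; then C [6,7]; then T [8,10]; then A [11,11]; then A [13,12]; all 8 bases appear in both, in order. dp[13][12] = 8 confirms this is the maximum.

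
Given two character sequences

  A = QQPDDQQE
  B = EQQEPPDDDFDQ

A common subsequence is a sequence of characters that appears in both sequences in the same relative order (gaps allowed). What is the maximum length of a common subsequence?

6

Match Q at A[1]=B[2], then Q at A[2]=B[3], then P at A[3]=B[6], then D at A[4]=B[9], then D at A[5]=B[11], then Q at A[7]=B[12] — 6 characters in the same relative order in both. dp[8][12] = 6 confirms this is the maximum.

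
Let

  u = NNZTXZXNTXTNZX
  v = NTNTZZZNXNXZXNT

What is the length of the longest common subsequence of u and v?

9

Pick N [1,1], then N [2,3], then Z [3,6], then Z [6,7], then X [7,9], then N [8,10], then X [10,11], then Z [13,12], then X [14,13]; all 9 characters appear in both, in order. The LCS DP gives dp[14][15] = 9, so this is optimal.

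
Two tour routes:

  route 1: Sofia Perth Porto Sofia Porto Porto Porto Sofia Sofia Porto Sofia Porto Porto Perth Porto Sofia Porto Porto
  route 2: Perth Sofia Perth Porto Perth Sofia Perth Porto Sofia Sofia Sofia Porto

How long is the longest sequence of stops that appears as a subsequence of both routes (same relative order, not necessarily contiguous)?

Pick Sofia [1,2], Perth [2,3], Porto [3,4], Sofia [4,6], Porto [7,8], Sofia [9,9], Sofia [11,10], Sofia [16,11], Porto [18,12]; all 9 stops appear in both, in order. The LCS DP gives dp[18][12] = 9, so this is optimal.

9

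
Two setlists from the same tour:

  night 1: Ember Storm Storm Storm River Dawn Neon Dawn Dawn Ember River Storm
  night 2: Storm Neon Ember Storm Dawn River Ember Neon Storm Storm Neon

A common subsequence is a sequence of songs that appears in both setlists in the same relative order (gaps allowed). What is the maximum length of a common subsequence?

Match Ember (night 1 #1, night 2 #3), Storm (night 1 #2, night 2 #4), Storm (night 1 #3, night 2 #9), Storm (night 1 #4, night 2 #10), Neon (night 1 #7, night 2 #11) — 5 songs in the same relative order in both. Since dp[12][11] = 5, nothing longer is possible.

5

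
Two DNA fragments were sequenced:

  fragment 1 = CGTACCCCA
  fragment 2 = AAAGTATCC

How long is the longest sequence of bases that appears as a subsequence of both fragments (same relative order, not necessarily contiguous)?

Let dp[i][j] be the LCS length of the first i bases of fragment 1 and the first j bases of fragment 2. dp[i][j] = dp[i-1][j-1]+1 when the i-th and j-th bases match, else max(dp[i-1][j], dp[i][j-1]).
    ·  A  A  A  G  T  A  T  C  C
 ·  0  0  0  0  0  0  0  0  0  0
 C  0  0  0  0  0  0  0  0  1  1
 G  0  0  0  0  1  1  1  1  1  1
 T  0  0  0  0  1  2  2  2  2  2
 A  0  1  1  1  1  2  3  3  3  3
 C  0  1  1  1  1  2  3  3  4  4
 C  0  1  1  1  1  2  3  3  4  5
 C  0  1  1  1  1  2  3  3  4  5
 C  0  1  1  1  1  2  3  3  4  5
 A  0  1  2  2  2  2  3  3  4  5
dp[9][9] = 5. One LCS (by backtracking along matches): GTACC.

5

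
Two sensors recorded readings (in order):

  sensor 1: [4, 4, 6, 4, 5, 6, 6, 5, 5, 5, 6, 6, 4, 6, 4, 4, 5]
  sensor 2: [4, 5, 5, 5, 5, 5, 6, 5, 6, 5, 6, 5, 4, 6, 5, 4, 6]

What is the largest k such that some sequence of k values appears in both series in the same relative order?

10

Pick 4 [1,1], then 5 [5,4], then 5 [8,5], then 5 [9,6], then 5 [10,8], then 6 [11,9], then 6 [12,11], then 4 [13,13], then 6 [14,14], then 4 [15,16]; all 10 values appear in both, in order. Since dp[17][17] = 10, nothing longer is possible.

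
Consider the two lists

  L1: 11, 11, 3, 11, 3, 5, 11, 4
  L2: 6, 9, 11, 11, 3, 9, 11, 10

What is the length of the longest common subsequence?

4

One common subsequence of length 4: 11 (L1 #1, L2 #3), then 11 (L1 #2, L2 #4), then 3 (L1 #3, L2 #5), then 11 (L1 #4, L2 #7), and the DP table's final entry dp[8][8] is also 4, so no common subsequence is longer.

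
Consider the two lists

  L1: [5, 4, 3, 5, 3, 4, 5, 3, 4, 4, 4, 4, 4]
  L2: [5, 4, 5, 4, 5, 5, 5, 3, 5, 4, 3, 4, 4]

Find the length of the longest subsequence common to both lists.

9

Match 5 at L1[1]=L2[1], then 4 at L1[2]=L2[2], then 5 at L1[4]=L2[3], then 4 at L1[6]=L2[4], then 5 at L1[7]=L2[7], then 3 at L1[8]=L2[8], then 4 at L1[9]=L2[10], then 4 at L1[12]=L2[12], then 4 at L1[13]=L2[13] — 9 values in the same relative order in both. The LCS DP gives dp[13][13] = 9, so this is optimal.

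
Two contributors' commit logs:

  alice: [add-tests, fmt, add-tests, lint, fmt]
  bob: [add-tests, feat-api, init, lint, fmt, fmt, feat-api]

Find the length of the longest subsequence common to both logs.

Taking add-tests at alice[1]=bob[1], fmt at alice[2]=bob[5], fmt at alice[5]=bob[6] gives a common subsequence of length 3. dp[5][7] = 3 confirms this is the maximum.

3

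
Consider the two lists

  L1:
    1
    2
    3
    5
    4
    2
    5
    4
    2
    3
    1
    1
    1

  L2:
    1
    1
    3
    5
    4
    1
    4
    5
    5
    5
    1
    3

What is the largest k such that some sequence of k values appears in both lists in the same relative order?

6

Match 1 at L1[1]=L2[2] → 3 at L1[3]=L2[3] → 5 at L1[4]=L2[4] → 4 at L1[5]=L2[7] → 5 at L1[7]=L2[10] → 3 at L1[10]=L2[12] — 6 values in the same relative order in both. The LCS DP gives dp[13][12] = 6, so this is optimal.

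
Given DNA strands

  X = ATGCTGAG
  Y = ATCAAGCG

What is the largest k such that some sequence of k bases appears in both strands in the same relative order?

Let dp[i][j] be the LCS length of the first i bases of X and the first j bases of Y. dp[i][j] = dp[i-1][j-1]+1 when the i-th and j-th bases match, else max(dp[i-1][j], dp[i][j-1]).
    ·  A  T  C  A  A  G  C  G
 ·  0  0  0  0  0  0  0  0  0
 A  0  1  1  1  1  1  1  1  1
 T  0  1  2  2  2  2  2  2  2
 G  0  1  2  2  2  2  3  3  3
 C  0  1  2  3  3  3  3  4  4
 T  0  1  2  3  3  3  3  4  4
 G  0  1  2  3  3  3  4  4  5
 A  0  1  2  3  4  4  4  4  5
 G  0  1  2  3  4  4  5  5  5
dp[8][8] = 5. One LCS (by backtracking along matches): ATGCG.

5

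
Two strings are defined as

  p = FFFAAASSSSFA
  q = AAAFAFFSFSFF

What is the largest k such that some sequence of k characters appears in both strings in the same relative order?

Let dp[i][j] be the LCS length of the first i characters of p and the first j characters of q. dp[i][j] = dp[i-1][j-1]+1 when the i-th and j-th characters match, else max(dp[i-1][j], dp[i][j-1]).
    ·  A  A  A  F  A  F  F  S  F  S  F  F
 ·  0  0  0  0  0  0  0  0  0  0  0  0  0
 F  0  0  0  0  1  1  1  1  1  1  1  1  1
 F  0  0  0  0  1  1  2  2  2  2  2  2  2
 F  0  0  0  0  1  1  2  3  3  3  3  3  3
 A  0  1  1  1  1  2  2  3  3  3  3  3  3
 A  0  1  2  2  2  2  2  3  3  3  3  3  3
 A  0  1  2  3  3  3  3  3  3  3  3  3  3
 S  0  1  2  3  3  3  3  3  4  4  4  4  4
 S  0  1  2  3  3  3  3  3  4  4  5  5  5
 S  0  1  2  3  3  3  3  3  4  4  5  5  5
 S  0  1  2  3  3  3  3  3  4  4  5  5  5
 F  0  1  2  3  4  4  4  4  4  5  5  6  6
 A  0  1  2  3  4  5  5  5  5  5  5  6  6
dp[12][12] = 6. One LCS (by backtracking along matches): FFFSSF.

6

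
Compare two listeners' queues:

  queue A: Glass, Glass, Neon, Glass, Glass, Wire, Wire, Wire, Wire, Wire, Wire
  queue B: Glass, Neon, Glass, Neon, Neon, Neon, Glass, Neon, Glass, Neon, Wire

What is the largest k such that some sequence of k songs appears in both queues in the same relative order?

One common subsequence of length 6: Glass (queue A #1, queue B #1), Glass (queue A #2, queue B #3), Neon (queue A #3, queue B #6), Glass (queue A #4, queue B #7), Glass (queue A #5, queue B #9), Wire (queue A #11, queue B #11). The LCS DP gives dp[11][11] = 6, so this is optimal.

6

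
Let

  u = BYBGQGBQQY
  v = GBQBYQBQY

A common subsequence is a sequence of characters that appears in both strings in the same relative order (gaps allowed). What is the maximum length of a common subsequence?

6

One common subsequence of length 6: B at u[1]=v[4], Y at u[2]=v[5], Q at u[5]=v[6], B at u[7]=v[7], Q at u[9]=v[8], Y at u[10]=v[9]. The LCS DP gives dp[10][9] = 6, so this is optimal.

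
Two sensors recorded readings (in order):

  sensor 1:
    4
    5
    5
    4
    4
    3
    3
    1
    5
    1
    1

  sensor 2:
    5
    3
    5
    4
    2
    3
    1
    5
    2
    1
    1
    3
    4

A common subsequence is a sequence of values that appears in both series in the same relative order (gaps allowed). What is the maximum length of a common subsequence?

8

One common subsequence of length 8: 5 (sensor 1 #2, sensor 2 #1) → 5 (sensor 1 #3, sensor 2 #3) → 4 (sensor 1 #4, sensor 2 #4) → 3 (sensor 1 #7, sensor 2 #6) → 1 (sensor 1 #8, sensor 2 #7) → 5 (sensor 1 #9, sensor 2 #8) → 1 (sensor 1 #10, sensor 2 #10) → 1 (sensor 1 #11, sensor 2 #11). Since dp[11][13] = 8, nothing longer is possible.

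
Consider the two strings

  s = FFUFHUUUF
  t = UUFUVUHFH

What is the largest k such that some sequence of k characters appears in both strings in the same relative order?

Let dp[i][j] be the LCS length of the first i characters of s and the first j characters of t. dp[i][j] = dp[i-1][j-1]+1 when the i-th and j-th characters match, else max(dp[i-1][j], dp[i][j-1]).
    ·  U  U  F  U  V  U  H  F  H
 ·  0  0  0  0  0  0  0  0  0  0
 F  0  0  0  1  1  1  1  1  1  1
 F  0  0  0  1  1  1  1  1  2  2
 U  0  1  1  1  2  2  2  2  2  2
 F  0  1  1  2  2  2  2  2  3  3
 H  0  1  1  2  2  2  2  3  3  4
 U  0  1  2  2  3  3  3  3  3  4
 U  0  1  2  2  3  3  4  4  4  4
 U  0  1  2  2  3  3  4  4  4  4
 F  0  1  2  3  3  3  4  4  5  5
dp[9][9] = 5. One LCS (by backtracking along matches): UFUUF.

5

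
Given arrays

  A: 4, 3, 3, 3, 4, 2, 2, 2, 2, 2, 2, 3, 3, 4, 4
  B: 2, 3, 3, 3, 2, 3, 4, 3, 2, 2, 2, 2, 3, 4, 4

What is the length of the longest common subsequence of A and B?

11

Pick 3 (A #2, B #3), 3 (A #3, B #4), 3 (A #4, B #6), 4 (A #5, B #7), 2 (A #8, B #9), 2 (A #9, B #10), 2 (A #10, B #11), 2 (A #11, B #12), 3 (A #13, B #13), 4 (A #14, B #14), 4 (A #15, B #15); all 11 values appear in both, in order. dp[15][15] = 11 confirms this is the maximum.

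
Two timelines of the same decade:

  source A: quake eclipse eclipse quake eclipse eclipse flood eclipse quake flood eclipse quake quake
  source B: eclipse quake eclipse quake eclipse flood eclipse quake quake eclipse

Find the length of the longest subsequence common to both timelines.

Taking quake [1,2], then eclipse [3,3], then quake [4,4], then eclipse [6,5], then flood [7,6], then eclipse [8,7], then quake [9,9], then eclipse [11,10] gives a common subsequence of length 8. Since dp[13][10] = 8, nothing longer is possible.

8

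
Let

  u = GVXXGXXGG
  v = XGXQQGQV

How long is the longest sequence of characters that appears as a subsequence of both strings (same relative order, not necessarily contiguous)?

One common subsequence of length 4: X [4,1]; then G [5,2]; then X [6,3]; then G [8,6], and the DP table's final entry dp[9][8] is also 4, so no common subsequence is longer.

4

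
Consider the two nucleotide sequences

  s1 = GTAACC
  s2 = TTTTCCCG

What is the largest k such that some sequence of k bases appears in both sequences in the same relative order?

One common subsequence of length 3: T (s1 #2, s2 #4); then C (s1 #5, s2 #6); then C (s1 #6, s2 #7). Since dp[6][8] = 3, nothing longer is possible.

3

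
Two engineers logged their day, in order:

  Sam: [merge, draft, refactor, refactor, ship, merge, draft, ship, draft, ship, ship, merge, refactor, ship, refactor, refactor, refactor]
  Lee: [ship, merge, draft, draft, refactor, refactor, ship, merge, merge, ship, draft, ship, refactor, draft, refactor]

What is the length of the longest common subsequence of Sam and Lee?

Pick merge at Sam[1]=Lee[2] → draft at Sam[2]=Lee[4] → refactor at Sam[3]=Lee[5] → refactor at Sam[4]=Lee[6] → ship at Sam[5]=Lee[7] → merge at Sam[6]=Lee[9] → ship at Sam[8]=Lee[10] → draft at Sam[9]=Lee[11] → ship at Sam[11]=Lee[12] → refactor at Sam[13]=Lee[13] → refactor at Sam[17]=Lee[15]; all 11 tasks appear in both, in order. Since dp[17][15] = 11, nothing longer is possible.

11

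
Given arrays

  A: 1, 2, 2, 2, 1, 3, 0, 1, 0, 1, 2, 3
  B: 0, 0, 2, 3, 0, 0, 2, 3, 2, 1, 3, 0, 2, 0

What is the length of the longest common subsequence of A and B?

One common subsequence of length 7: 2 (A #2, B #3) → 2 (A #3, B #7) → 2 (A #4, B #9) → 1 (A #5, B #10) → 3 (A #6, B #11) → 0 (A #7, B #12) → 0 (A #9, B #14). The LCS DP gives dp[12][14] = 7, so this is optimal.

7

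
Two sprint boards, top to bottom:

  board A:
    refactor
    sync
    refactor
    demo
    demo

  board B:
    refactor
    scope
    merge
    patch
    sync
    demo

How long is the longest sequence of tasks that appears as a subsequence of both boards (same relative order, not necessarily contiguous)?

3

Match refactor [1,1] → sync [2,5] → demo [5,6] — 3 tasks in the same relative order in both. The LCS DP gives dp[5][6] = 3, so this is optimal.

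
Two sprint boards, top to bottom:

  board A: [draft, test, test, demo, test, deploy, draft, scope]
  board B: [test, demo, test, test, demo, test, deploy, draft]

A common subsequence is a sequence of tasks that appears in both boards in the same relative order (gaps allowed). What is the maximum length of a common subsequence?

6

One common subsequence of length 6: test [2,3] → test [3,4] → demo [4,5] → test [5,6] → deploy [6,7] → draft [7,8]. The LCS DP gives dp[8][8] = 6, so this is optimal.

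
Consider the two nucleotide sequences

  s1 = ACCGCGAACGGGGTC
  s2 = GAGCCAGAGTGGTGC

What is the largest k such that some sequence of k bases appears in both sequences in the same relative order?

Taking A (s1 #1, s2 #2) → C (s1 #2, s2 #4) → C (s1 #3, s2 #5) → G (s1 #6, s2 #7) → A (s1 #8, s2 #8) → G (s1 #10, s2 #9) → G (s1 #11, s2 #11) → G (s1 #12, s2 #12) → G (s1 #13, s2 #14) → C (s1 #15, s2 #15) gives a common subsequence of length 10, and the DP table's final entry dp[15][15] is also 10, so no common subsequence is longer.

10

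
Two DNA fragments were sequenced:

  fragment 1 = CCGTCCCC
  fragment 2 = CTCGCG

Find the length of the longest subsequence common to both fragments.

One common subsequence of length 4: C at fragment 1[1]=fragment 2[1] → C at fragment 1[2]=fragment 2[3] → G at fragment 1[3]=fragment 2[4] → C at fragment 1[5]=fragment 2[5]. Since dp[8][6] = 4, nothing longer is possible.

4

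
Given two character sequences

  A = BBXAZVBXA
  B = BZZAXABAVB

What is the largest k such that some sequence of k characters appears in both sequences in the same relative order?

5

Let dp[i][j] be the LCS length of the first i characters of A and the first j characters of B. dp[i][j] = dp[i-1][j-1]+1 when the i-th and j-th characters match, else max(dp[i-1][j], dp[i][j-1]).
    ·  B  Z  Z  A  X  A  B  A  V  B
 ·  0  0  0  0  0  0  0  0  0  0  0
 B  0  1  1  1  1  1  1  1  1  1  1
 B  0  1  1  1  1  1  1  2  2  2  2
 X  0  1  1  1  1  2  2  2  2  2  2
 A  0  1  1  1  2  2  3  3  3  3  3
 Z  0  1  2  2  2  2  3  3  3  3  3
 V  0  1  2  2  2  2  3  3  3  4  4
 B  0  1  2  2  2  2  3  4  4  4  5
 X  0  1  2  2  2  3  3  4  4  4  5
 A  0  1  2  2  3  3  4  4  5  5  5
dp[9][10] = 5. One LCS (by backtracking along matches): BBAVB.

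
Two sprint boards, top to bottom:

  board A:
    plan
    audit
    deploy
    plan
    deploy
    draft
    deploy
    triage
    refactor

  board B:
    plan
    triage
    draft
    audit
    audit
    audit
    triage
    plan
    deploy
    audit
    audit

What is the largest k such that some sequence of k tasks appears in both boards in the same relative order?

4

Pick plan (board A #1, board B #1) → audit (board A #2, board B #6) → plan (board A #4, board B #8) → deploy (board A #5, board B #9); all 4 tasks appear in both, in order. The LCS DP gives dp[9][11] = 4, so this is optimal.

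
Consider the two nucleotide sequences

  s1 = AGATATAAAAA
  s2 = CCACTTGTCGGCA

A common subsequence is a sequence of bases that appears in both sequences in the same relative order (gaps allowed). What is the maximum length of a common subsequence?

4

Match A [1,3]; then G [2,7]; then T [4,8]; then A [11,13] — 4 bases in the same relative order in both. dp[11][13] = 4 confirms this is the maximum.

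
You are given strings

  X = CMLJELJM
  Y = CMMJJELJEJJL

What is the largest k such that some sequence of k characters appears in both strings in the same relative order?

6

Let dp[i][j] be the LCS length of the first i characters of X and the first j characters of Y. dp[i][j] = dp[i-1][j-1]+1 when the i-th and j-th characters match, else max(dp[i-1][j], dp[i][j-1]).
    ·  C  M  M  J  J  E  L  J  E  J  J  L
 ·  0  0  0  0  0  0  0  0  0  0  0  0  0
 C  0  1  1  1  1  1  1  1  1  1  1  1  1
 M  0  1  2  2  2  2  2  2  2  2  2  2  2
 L  0  1  2  2  2  2  2  3  3  3  3  3  3
 J  0  1  2  2  3  3  3  3  4  4  4  4  4
 E  0  1  2  2  3  3  4  4  4  5  5  5  5
 L  0  1  2  2  3  3  4  5  5  5  5  5  6
 J  0  1  2  2  3  4  4  5  6  6  6  6  6
 M  0  1  2  3  3  4  4  5  6  6  6  6  6
dp[8][12] = 6. One LCS (by backtracking along matches): CMLJEL.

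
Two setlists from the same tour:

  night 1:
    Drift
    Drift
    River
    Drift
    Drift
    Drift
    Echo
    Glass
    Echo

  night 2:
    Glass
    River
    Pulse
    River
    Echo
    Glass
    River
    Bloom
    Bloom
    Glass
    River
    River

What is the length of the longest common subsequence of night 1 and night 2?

Match River [3,4], then Echo [7,5], then Glass [8,10] — 3 songs in the same relative order in both. dp[9][12] = 3 confirms this is the maximum.

3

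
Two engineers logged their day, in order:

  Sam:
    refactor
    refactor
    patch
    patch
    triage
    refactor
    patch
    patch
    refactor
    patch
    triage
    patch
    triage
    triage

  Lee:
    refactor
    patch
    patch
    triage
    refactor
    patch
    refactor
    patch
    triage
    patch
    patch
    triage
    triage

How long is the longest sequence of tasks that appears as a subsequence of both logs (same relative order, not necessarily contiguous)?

Match refactor at Sam[2]=Lee[1]; then patch at Sam[3]=Lee[2]; then patch at Sam[4]=Lee[3]; then triage at Sam[5]=Lee[4]; then refactor at Sam[6]=Lee[5]; then patch at Sam[8]=Lee[6]; then refactor at Sam[9]=Lee[7]; then patch at Sam[10]=Lee[8]; then triage at Sam[11]=Lee[9]; then patch at Sam[12]=Lee[11]; then triage at Sam[13]=Lee[12]; then triage at Sam[14]=Lee[13] — 12 tasks in the same relative order in both. dp[14][13] = 12 confirms this is the maximum.

12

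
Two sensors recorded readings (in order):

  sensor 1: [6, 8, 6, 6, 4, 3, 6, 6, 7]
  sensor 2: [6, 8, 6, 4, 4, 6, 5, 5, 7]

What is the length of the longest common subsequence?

Pick 6 (sensor 1 #1, sensor 2 #1); then 8 (sensor 1 #2, sensor 2 #2); then 6 (sensor 1 #3, sensor 2 #3); then 4 (sensor 1 #5, sensor 2 #5); then 6 (sensor 1 #7, sensor 2 #6); then 7 (sensor 1 #9, sensor 2 #9); all 6 values appear in both, in order. The LCS DP gives dp[9][9] = 6, so this is optimal.

6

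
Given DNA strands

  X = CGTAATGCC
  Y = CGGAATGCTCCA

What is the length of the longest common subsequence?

Match C at X[1]=Y[1] → G at X[2]=Y[3] → A at X[4]=Y[4] → A at X[5]=Y[5] → T at X[6]=Y[6] → G at X[7]=Y[7] → C at X[8]=Y[10] → C at X[9]=Y[11] — 8 bases in the same relative order in both. Since dp[9][12] = 8, nothing longer is possible.

8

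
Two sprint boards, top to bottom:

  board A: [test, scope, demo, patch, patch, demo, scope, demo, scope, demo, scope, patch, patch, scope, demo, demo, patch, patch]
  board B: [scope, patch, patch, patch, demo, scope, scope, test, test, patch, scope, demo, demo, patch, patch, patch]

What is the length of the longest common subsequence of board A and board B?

Taking scope at board A[2]=board B[1], patch at board A[4]=board B[3], patch at board A[5]=board B[4], demo at board A[6]=board B[5], scope at board A[7]=board B[6], scope at board A[9]=board B[7], patch at board A[13]=board B[10], scope at board A[14]=board B[11], demo at board A[15]=board B[12], demo at board A[16]=board B[13], patch at board A[17]=board B[15], patch at board A[18]=board B[16] gives a common subsequence of length 12, and the DP table's final entry dp[18][16] is also 12, so no common subsequence is longer.

12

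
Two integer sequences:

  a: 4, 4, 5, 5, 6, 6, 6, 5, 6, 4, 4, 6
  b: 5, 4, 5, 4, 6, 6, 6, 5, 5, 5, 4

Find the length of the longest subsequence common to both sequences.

7

Let dp[i][j] be the LCS length of the first i values of a and the first j values of b. dp[i][j] = dp[i-1][j-1]+1 when the i-th and j-th values match, else max(dp[i-1][j], dp[i][j-1]).
    ·  5  4  5  4  6  6  6  5  5  5  4
 ·  0  0  0  0  0  0  0  0  0  0  0  0
 4  0  0  1  1  1  1  1  1  1  1  1  1
 4  0  0  1  1  2  2  2  2  2  2  2  2
 5  0  1  1  2  2  2  2  2  3  3  3  3
 5  0  1  1  2  2  2  2  2  3  4  4  4
 6  0  1  1  2  2  3  3  3  3  4  4  4
 6  0  1  1  2  2  3  4  4  4  4  4  4
 6  0  1  1  2  2  3  4  5  5  5  5  5
 5  0  1  1  2  2  3  4  5  6  6  6  6
 6  0  1  1  2  2  3  4  5  6  6  6  6
 4  0  1  2  2  3  3  4  5  6  6  6  7
 4  0  1  2  2  3  3  4  5  6  6  6  7
 6  0  1  2  2  3  4  4  5  6  6  6  7
dp[12][11] = 7. One LCS (by backtracking along matches): 4, 4, 6, 6, 6, 5, 4.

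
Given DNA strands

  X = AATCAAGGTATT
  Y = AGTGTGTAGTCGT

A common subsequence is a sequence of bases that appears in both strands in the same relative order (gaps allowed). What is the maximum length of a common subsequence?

8

Pick A [1,1], then T [3,3], then G [7,4], then G [8,6], then T [9,7], then A [10,8], then T [11,10], then T [12,13]; all 8 bases appear in both, in order, and the DP table's final entry dp[12][13] is also 8, so no common subsequence is longer.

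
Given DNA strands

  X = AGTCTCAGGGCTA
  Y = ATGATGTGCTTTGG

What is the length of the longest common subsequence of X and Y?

Match A at X[1]=Y[4], G at X[2]=Y[6], T at X[3]=Y[7], C at X[4]=Y[9], T at X[5]=Y[12], G at X[9]=Y[13], G at X[10]=Y[14] — 7 bases in the same relative order in both. The LCS DP gives dp[13][14] = 7, so this is optimal.

7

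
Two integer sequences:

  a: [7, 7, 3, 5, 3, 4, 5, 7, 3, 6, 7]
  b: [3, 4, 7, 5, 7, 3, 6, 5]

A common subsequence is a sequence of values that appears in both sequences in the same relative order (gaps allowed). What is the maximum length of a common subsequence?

Let dp[i][j] be the LCS length of the first i values of a and the first j values of b. dp[i][j] = dp[i-1][j-1]+1 when the i-th and j-th values match, else max(dp[i-1][j], dp[i][j-1]).
    ·  3  4  7  5  7  3  6  5
 ·  0  0  0  0  0  0  0  0  0
 7  0  0  0  1  1  1  1  1  1
 7  0  0  0  1  1  2  2  2  2
 3  0  1  1  1  1  2  3  3  3
 5  0  1  1  1  2  2  3  3  4
 3  0  1  1  1  2  2  3  3  4
 4  0  1  2  2  2  2  3  3  4
 5  0  1  2  2  3  3  3  3  4
 7  0  1  2  3  3  4  4  4  4
 3  0  1  2  3  3  4  5  5  5
 6  0  1  2  3  3  4  5  6  6
 7  0  1  2  3  3  4  5  6  6
dp[11][8] = 6. One LCS (by backtracking along matches): 3, 4, 5, 7, 3, 6.

6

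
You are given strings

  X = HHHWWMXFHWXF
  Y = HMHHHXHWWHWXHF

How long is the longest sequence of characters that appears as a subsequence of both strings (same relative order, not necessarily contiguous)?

Match H at X[1]=Y[4], then H at X[2]=Y[5], then H at X[3]=Y[7], then W at X[4]=Y[8], then W at X[5]=Y[9], then H at X[9]=Y[10], then W at X[10]=Y[11], then X at X[11]=Y[12], then F at X[12]=Y[14] — 9 characters in the same relative order in both. dp[12][14] = 9 confirms this is the maximum.

9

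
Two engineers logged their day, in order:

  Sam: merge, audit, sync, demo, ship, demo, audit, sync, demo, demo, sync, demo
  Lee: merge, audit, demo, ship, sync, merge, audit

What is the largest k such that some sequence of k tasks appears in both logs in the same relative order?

5

Pick merge [1,1], audit [2,2], demo [4,3], ship [5,4], audit [7,7]; all 5 tasks appear in both, in order. dp[12][7] = 5 confirms this is the maximum.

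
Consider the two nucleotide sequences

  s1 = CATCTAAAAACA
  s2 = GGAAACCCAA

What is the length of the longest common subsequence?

Let dp[i][j] be the LCS length of the first i bases of s1 and the first j bases of s2. dp[i][j] = dp[i-1][j-1]+1 when the i-th and j-th bases match, else max(dp[i-1][j], dp[i][j-1]).
    ·  G  G  A  A  A  C  C  C  A  A
 ·  0  0  0  0  0  0  0  0  0  0  0
 C  0  0  0  0  0  0  1  1  1  1  1
 A  0  0  0  1  1  1  1  1  1  2  2
 T  0  0  0  1  1  1  1  1  1  2  2
 C  0  0  0  1  1  1  2  2  2  2  2
 T  0  0  0  1  1  1  2  2  2  2  2
 A  0  0  0  1  2  2  2  2  2  3  3
 A  0  0  0  1  2  3  3  3  3  3  4
 A  0  0  0  1  2  3  3  3  3  4  4
 A  0  0  0  1  2  3  3  3  3  4  5
 A  0  0  0  1  2  3  3  3  3  4  5
 C  0  0  0  1  2  3  4  4  4  4  5
 A  0  0  0  1  2  3  4  4  4  5  5
dp[12][10] = 5. One LCS (by backtracking along matches): AAAAA.

5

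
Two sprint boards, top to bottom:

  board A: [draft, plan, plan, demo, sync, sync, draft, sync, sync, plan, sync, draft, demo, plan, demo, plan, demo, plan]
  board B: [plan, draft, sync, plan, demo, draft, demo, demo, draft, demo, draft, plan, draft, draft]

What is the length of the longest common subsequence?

9

Taking plan at board A[3]=board B[1], then draft at board A[7]=board B[2], then sync at board A[9]=board B[3], then plan at board A[10]=board B[4], then draft at board A[12]=board B[6], then demo at board A[13]=board B[7], then demo at board A[15]=board B[8], then demo at board A[17]=board B[10], then plan at board A[18]=board B[12] gives a common subsequence of length 9. dp[18][14] = 9 confirms this is the maximum.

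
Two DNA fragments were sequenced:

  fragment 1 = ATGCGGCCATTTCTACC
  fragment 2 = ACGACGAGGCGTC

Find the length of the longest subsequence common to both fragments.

8

Pick A (fragment 1 #1, fragment 2 #1); then G (fragment 1 #3, fragment 2 #3); then C (fragment 1 #4, fragment 2 #5); then G (fragment 1 #5, fragment 2 #8); then G (fragment 1 #6, fragment 2 #9); then C (fragment 1 #7, fragment 2 #10); then T (fragment 1 #14, fragment 2 #12); then C (fragment 1 #17, fragment 2 #13); all 8 bases appear in both, in order. dp[17][13] = 8 confirms this is the maximum.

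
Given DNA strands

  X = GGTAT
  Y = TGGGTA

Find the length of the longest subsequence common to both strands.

4

Let dp[i][j] be the LCS length of the first i bases of X and the first j bases of Y. dp[i][j] = dp[i-1][j-1]+1 when the i-th and j-th bases match, else max(dp[i-1][j], dp[i][j-1]).
    ·  T  G  G  G  T  A
 ·  0  0  0  0  0  0  0
 G  0  0  1  1  1  1  1
 G  0  0  1  2  2  2  2
 T  0  1  1  2  2  3  3
 A  0  1  1  2  2  3  4
 T  0  1  1  2  2  3  4
dp[5][6] = 4. One LCS (by backtracking along matches): GGTA.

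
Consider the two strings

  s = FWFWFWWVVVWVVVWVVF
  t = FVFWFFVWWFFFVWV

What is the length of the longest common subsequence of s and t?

One common subsequence of length 9: F [1,3] → W [2,4] → F [3,5] → F [5,6] → W [6,8] → W [7,9] → V [14,13] → W [15,14] → V [17,15], and the DP table's final entry dp[18][15] is also 9, so no common subsequence is longer.

9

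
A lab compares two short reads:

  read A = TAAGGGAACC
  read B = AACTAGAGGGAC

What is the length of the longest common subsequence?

Let dp[i][j] be the LCS length of the first i bases of read A and the first j bases of read B. dp[i][j] = dp[i-1][j-1]+1 when the i-th and j-th bases match, else max(dp[i-1][j], dp[i][j-1]).
    ·  A  A  C  T  A  G  A  G  G  G  A  C
 ·  0  0  0  0  0  0  0  0  0  0  0  0  0
 T  0  0  0  0  1  1  1  1  1  1  1  1  1
 A  0  1  1  1  1  2  2  2  2  2  2  2  2
 A  0  1  2  2  2  2  2  3  3  3  3  3  3
 G  0  1  2  2  2  2  3  3  4  4  4  4  4
 G  0  1  2  2  2  2  3  3  4  5  5  5  5
 G  0  1  2  2  2  2  3  3  4  5  6  6  6
 A  0  1  2  2  2  3  3  4  4  5  6  7  7
 A  0  1  2  2  2  3  3  4  4  5  6  7  7
 C  0  1  2  3  3  3  3  4  4  5  6  7  8
 C  0  1  2  3  3  3  3  4  4  5  6  7  8
dp[10][12] = 8. One LCS (by backtracking along matches): TAAGGGAC.

8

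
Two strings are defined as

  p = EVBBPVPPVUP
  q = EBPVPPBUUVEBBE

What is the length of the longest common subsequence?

Match E [1,1], then B [4,2], then P [5,3], then V [6,4], then P [7,5], then P [8,6], then V [9,10] — 7 characters in the same relative order in both. The LCS DP gives dp[11][14] = 7, so this is optimal.

7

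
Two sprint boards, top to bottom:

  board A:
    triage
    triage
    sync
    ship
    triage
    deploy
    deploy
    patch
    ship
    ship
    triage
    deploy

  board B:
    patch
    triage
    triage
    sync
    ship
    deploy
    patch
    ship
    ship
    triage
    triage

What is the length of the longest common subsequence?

One common subsequence of length 9: triage at board A[1]=board B[2], triage at board A[2]=board B[3], sync at board A[3]=board B[4], ship at board A[4]=board B[5], deploy at board A[7]=board B[6], patch at board A[8]=board B[7], ship at board A[9]=board B[8], ship at board A[10]=board B[9], triage at board A[11]=board B[11]. dp[12][11] = 9 confirms this is the maximum.

9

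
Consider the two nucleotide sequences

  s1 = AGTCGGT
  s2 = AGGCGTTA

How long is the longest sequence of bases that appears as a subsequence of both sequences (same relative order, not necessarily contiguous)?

Let dp[i][j] be the LCS length of the first i bases of s1 and the first j bases of s2. dp[i][j] = dp[i-1][j-1]+1 when the i-th and j-th bases match, else max(dp[i-1][j], dp[i][j-1]).
    ·  A  G  G  C  G  T  T  A
 ·  0  0  0  0  0  0  0  0  0
 A  0  1  1  1  1  1  1  1  1
 G  0  1  2  2  2  2  2  2  2
 T  0  1  2  2  2  2  3  3  3
 C  0  1  2  2  3  3  3  3  3
 G  0  1  2  3  3  4  4  4  4
 G  0  1  2  3  3  4  4  4  4
 T  0  1  2  3  3  4  5  5  5
dp[7][8] = 5. One LCS (by backtracking along matches): AGCGT.

5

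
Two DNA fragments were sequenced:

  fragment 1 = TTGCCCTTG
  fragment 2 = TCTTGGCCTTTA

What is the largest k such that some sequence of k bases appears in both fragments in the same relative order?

7

Let dp[i][j] be the LCS length of the first i bases of fragment 1 and the first j bases of fragment 2. dp[i][j] = dp[i-1][j-1]+1 when the i-th and j-th bases match, else max(dp[i-1][j], dp[i][j-1]).
    ·  T  C  T  T  G  G  C  C  T  T  T  A
 ·  0  0  0  0  0  0  0  0  0  0  0  0  0
 T  0  1  1  1  1  1  1  1  1  1  1  1  1
 T  0  1  1  2  2  2  2  2  2  2  2  2  2
 G  0  1  1  2  2  3  3  3  3  3  3  3  3
 C  0  1  2  2  2  3  3  4  4  4  4  4  4
 C  0  1  2  2  2  3  3  4  5  5  5  5  5
 C  0  1  2  2  2  3  3  4  5  5  5  5  5
 T  0  1  2  3  3  3  3  4  5  6  6  6  6
 T  0  1  2  3  4  4  4  4  5  6  7  7  7
 G  0  1  2  3  4  5  5  5  5  6  7  7  7
dp[9][12] = 7. One LCS (by backtracking along matches): TTGCCTT.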